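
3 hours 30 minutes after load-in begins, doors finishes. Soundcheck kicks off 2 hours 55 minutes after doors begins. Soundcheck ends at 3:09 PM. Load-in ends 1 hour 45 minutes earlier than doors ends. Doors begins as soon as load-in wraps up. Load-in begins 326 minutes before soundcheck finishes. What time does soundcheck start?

2:23 PM

Load-in starts at 3:09 PM − 326 min = 9:43 AM.
Doors ends at 9:43 AM + 210 min = 1:13 PM.
Load-in ends at 1:13 PM − 105 min = 11:28 AM.
So doors starts at 11:28 AM.
Soundcheck starts at 11:28 AM + 175 min = 2:23 PM.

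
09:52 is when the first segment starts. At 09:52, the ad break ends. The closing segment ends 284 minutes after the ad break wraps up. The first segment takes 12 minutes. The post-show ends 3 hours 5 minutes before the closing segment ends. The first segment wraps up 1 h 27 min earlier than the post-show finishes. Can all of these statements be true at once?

Yes

The closing segment ends at 09:52 + 284 min = 14:36.
The post-show ends at 14:36 − 185 min = 11:31.
The first segment ends at 11:31 − 87 min = 10:04.
The first segment starts at 10:04 − 12 min = 09:52.
That matches the stated 09:52, so the schedule is consistent.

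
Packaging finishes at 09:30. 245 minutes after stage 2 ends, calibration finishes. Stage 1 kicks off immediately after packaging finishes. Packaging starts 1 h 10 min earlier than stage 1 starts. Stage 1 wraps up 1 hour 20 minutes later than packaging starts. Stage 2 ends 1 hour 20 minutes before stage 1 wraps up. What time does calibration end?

12:25

Stage 1 starts at 09:30.
Packaging starts at 09:30 − 70 min = 08:20.
Stage 1 ends at 08:20 + 80 min = 09:40.
Stage 2 ends at 09:40 − 80 min = 08:20.
Calibration ends at 08:20 + 245 min = 12:25.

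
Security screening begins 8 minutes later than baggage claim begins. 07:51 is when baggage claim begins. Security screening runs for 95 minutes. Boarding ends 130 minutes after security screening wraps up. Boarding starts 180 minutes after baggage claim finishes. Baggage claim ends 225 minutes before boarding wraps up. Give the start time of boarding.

10:59

Security screening starts at 07:51 + 8 min = 07:59.
Security screening ends at 07:59 + 95 min = 09:34.
Boarding ends at 09:34 + 130 min = 11:44.
Baggage claim ends at 11:44 − 225 min = 07:59.
Boarding starts at 07:59 + 180 min = 10:59.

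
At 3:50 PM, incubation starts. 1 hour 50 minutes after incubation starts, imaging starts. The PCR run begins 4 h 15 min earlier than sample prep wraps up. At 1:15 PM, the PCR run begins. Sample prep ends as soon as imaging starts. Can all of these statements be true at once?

Imaging starts at 3:50 PM + 110 min = 5:40 PM.
So sample prep ends at 5:40 PM.
The PCR run starts at 5:40 PM − 255 min = 1:25 PM.
But the PCR run is also said to start at 1:15 PM — a 10-minute conflict.

No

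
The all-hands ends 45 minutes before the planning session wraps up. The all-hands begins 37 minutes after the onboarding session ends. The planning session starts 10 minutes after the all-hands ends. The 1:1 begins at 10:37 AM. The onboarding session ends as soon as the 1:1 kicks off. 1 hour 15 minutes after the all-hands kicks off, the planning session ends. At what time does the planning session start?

11:54 AM

The onboarding session ends at 10:37 AM.
The all-hands starts at 10:37 AM + 37 min = 11:14 AM.
The planning session ends at 11:14 AM + 75 min = 12:29 PM.
The all-hands ends at 12:29 PM − 45 min = 11:44 AM.
The planning session starts at 11:44 AM + 10 min = 11:54 AM.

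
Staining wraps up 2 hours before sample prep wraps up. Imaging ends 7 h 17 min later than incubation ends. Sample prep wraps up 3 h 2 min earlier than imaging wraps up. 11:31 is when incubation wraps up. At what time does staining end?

Imaging ends at 11:31 + 437 min = 18:48.
Sample prep ends at 18:48 − 182 min = 15:46.
Staining ends at 15:46 − 120 min = 13:46.

13:46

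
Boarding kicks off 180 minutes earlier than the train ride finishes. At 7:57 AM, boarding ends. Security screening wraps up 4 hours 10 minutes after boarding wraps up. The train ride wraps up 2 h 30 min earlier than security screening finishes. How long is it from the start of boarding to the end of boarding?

Security screening ends at 7:57 AM + 250 min = 12:07 PM.
The train ride ends at 12:07 PM − 150 min = 9:37 AM.
Boarding starts at 9:37 AM − 180 min = 6:37 AM.
From 6:37 AM to 7:57 AM is 1 hour 20 minutes.

1 hour 20 minutes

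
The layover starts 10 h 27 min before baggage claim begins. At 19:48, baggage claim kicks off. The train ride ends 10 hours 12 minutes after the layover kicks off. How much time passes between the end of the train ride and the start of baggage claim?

The layover starts at 19:48 − 627 min = 09:21.
The train ride ends at 09:21 + 612 min = 19:33.
From 19:33 to 19:48 is 15 minutes.

15 minutes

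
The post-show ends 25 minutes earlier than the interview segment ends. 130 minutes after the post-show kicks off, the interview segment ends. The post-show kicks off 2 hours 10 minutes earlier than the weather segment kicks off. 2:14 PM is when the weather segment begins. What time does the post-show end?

1:49 PM

The post-show starts at 2:14 PM − 130 min = 12:04 PM.
The interview segment ends at 12:04 PM + 130 min = 2:14 PM.
The post-show ends at 2:14 PM − 25 min = 1:49 PM.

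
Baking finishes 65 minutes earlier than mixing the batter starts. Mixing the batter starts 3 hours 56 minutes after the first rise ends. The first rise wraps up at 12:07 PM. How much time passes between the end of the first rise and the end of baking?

Mixing the batter starts at 12:07 PM + 236 min = 4:03 PM.
Baking ends at 4:03 PM − 65 min = 2:58 PM.
From 12:07 PM to 2:58 PM is 2 h 51 min.

2 h 51 min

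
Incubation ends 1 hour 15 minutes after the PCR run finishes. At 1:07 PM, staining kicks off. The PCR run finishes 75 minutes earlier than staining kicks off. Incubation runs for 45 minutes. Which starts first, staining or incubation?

The PCR run ends at 1:07 PM − 75 min = 11:52 AM.
Incubation ends at 11:52 AM + 75 min = 1:07 PM.
Incubation starts at 1:07 PM − 45 min = 12:22 PM.
Staining starts at 1:07 PM and incubation starts at 12:22 PM, so incubation is first.

incubation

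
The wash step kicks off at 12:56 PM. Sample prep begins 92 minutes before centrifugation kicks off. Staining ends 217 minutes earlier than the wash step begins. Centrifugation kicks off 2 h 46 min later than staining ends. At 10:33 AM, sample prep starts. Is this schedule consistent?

Yes

Staining ends at 12:56 PM − 217 min = 9:19 AM.
Centrifugation starts at 9:19 AM + 166 min = 12:05 PM.
Sample prep starts at 12:05 PM − 92 min = 10:33 AM.
That matches the stated 10:33 AM, so the schedule is consistent.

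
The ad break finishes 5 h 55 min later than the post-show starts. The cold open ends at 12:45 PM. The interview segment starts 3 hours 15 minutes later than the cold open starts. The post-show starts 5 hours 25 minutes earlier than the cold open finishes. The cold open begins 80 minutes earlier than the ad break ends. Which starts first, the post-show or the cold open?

the post-show

The post-show starts at 12:45 PM − 325 min = 7:20 AM.
The ad break ends at 7:20 AM + 355 min = 1:15 PM.
The cold open starts at 1:15 PM − 80 min = 11:55 AM.
The post-show starts at 7:20 AM and the cold open starts at 11:55 AM, so the post-show is first.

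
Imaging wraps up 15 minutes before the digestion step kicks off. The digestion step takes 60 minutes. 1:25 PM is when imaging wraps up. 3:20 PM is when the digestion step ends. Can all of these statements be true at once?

No

The digestion step starts at 3:20 PM − 60 min = 2:20 PM.
Imaging ends at 2:20 PM − 15 min = 2:05 PM.
But imaging is also said to end at 1:25 PM — a 40-minute conflict.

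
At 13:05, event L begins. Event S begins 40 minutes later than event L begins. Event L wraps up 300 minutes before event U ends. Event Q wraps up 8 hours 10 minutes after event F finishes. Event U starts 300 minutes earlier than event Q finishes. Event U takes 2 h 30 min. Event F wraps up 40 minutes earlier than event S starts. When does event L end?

13:45

Event S starts at 13:05 + 40 min = 13:45.
Event F ends at 13:45 − 40 min = 13:05.
Event Q ends at 13:05 + 490 min = 21:15.
Event U starts at 21:15 − 300 min = 16:15.
Event U ends at 16:15 + 150 min = 18:45.
Event L ends at 18:45 − 300 min = 13:45.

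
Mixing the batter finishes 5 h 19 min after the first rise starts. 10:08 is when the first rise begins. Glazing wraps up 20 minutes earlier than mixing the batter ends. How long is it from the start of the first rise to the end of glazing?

299 minutes

Mixing the batter ends at 10:08 + 319 min = 15:27.
Glazing ends at 15:27 − 20 min = 15:07.
From 10:08 to 15:07 is 299 minutes.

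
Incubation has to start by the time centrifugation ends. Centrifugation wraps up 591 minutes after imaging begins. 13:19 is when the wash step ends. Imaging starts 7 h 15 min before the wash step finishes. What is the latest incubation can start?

Imaging starts at 13:19 − 435 min = 06:04.
Centrifugation ends at 06:04 + 591 min = 15:55.
Incubation is bounded by centrifugation, so the latest it can start is 15:55.

15:55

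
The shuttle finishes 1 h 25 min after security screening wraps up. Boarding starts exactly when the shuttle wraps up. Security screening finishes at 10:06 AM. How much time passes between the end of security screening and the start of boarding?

The shuttle ends at 10:06 AM + 85 min = 11:31 AM.
So boarding starts at 11:31 AM.
From 10:06 AM to 11:31 AM is 1 hour 25 minutes.

1 hour 25 minutes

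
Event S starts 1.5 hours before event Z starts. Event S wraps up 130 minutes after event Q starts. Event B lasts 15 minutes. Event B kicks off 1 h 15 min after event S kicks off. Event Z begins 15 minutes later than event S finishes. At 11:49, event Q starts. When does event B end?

14:14

Event S ends at 11:49 + 130 min = 13:59.
Event Z starts at 13:59 + 15 min = 14:14.
Event S starts at 14:14 − 90 min = 12:44.
Event B starts at 12:44 + 75 min = 13:59.
Event B ends at 13:59 + 15 min = 14:14.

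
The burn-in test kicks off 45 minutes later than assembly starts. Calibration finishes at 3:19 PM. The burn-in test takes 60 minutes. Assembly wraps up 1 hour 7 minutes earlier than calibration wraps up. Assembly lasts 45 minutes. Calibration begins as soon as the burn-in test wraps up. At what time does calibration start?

Assembly ends at 3:19 PM − 67 min = 2:12 PM.
Assembly starts at 2:12 PM − 45 min = 1:27 PM.
The burn-in test starts at 1:27 PM + 45 min = 2:12 PM.
The burn-in test ends at 2:12 PM + 60 min = 3:12 PM.
So calibration starts at 3:12 PM.

3:12 PM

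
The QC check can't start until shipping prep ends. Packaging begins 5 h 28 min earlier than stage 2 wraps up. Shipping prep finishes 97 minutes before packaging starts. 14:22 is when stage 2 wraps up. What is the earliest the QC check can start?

Packaging starts at 14:22 − 328 min = 08:54.
Shipping prep ends at 08:54 − 97 min = 07:17.
The QC check is bounded by shipping prep, so the earliest it can start is 07:17.

07:17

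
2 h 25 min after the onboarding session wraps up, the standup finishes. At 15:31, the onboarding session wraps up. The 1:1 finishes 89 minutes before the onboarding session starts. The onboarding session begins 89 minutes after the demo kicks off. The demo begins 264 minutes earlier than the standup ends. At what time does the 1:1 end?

The standup ends at 15:31 + 145 min = 17:56.
The demo starts at 17:56 − 264 min = 13:32.
The onboarding session starts at 13:32 + 89 min = 15:01.
The 1:1 ends at 15:01 − 89 min = 13:32.

13:32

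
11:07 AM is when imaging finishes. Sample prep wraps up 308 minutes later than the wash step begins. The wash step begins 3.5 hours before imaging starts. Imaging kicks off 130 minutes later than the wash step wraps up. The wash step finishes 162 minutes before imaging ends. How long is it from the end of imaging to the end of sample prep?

1 h 6 min

The wash step ends at 11:07 AM − 162 min = 8:25 AM.
Imaging starts at 8:25 AM + 130 min = 10:35 AM.
The wash step starts at 10:35 AM − 210 min = 7:05 AM.
Sample prep ends at 7:05 AM + 308 min = 12:13 PM.
From 11:07 AM to 12:13 PM is 1 h 6 min.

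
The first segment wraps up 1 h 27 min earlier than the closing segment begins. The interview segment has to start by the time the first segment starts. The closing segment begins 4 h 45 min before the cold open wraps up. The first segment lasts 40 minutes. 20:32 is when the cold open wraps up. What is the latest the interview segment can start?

13:40

The closing segment starts at 20:32 − 285 min = 15:47.
The first segment ends at 15:47 − 87 min = 14:20.
The first segment starts at 14:20 − 40 min = 13:40.
The interview segment is bounded by the first segment, so the latest it can start is 13:40.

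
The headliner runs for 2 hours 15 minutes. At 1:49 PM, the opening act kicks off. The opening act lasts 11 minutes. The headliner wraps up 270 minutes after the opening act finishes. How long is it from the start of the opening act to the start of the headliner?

The opening act ends at 1:49 PM + 11 min = 2:00 PM.
The headliner ends at 2:00 PM + 270 min = 6:30 PM.
The headliner starts at 6:30 PM − 135 min = 4:15 PM.
From 1:49 PM to 4:15 PM is 146 minutes.

146 minutes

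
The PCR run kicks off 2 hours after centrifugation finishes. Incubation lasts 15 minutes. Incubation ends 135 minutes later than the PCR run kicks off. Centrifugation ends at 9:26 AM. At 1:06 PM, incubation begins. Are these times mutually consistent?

No

The PCR run starts at 9:26 AM + 120 min = 11:26 AM.
Incubation ends at 11:26 AM + 135 min = 1:41 PM.
Incubation starts at 1:41 PM − 15 min = 1:26 PM.
But incubation is also said to start at 1:06 PM — a 20-minute conflict.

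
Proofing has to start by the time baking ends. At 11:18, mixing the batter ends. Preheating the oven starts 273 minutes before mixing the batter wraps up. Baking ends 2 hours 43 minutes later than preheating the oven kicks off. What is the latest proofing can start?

Preheating the oven starts at 11:18 − 273 min = 06:45.
Baking ends at 06:45 + 163 min = 09:28.
Proofing is bounded by baking, so the latest it can start is 09:28.

09:28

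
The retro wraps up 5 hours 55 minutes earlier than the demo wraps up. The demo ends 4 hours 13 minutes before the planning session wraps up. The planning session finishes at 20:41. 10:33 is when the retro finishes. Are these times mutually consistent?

Yes

The demo ends at 20:41 − 253 min = 16:28.
The retro ends at 16:28 − 355 min = 10:33.
That matches the stated 10:33, so the schedule is consistent.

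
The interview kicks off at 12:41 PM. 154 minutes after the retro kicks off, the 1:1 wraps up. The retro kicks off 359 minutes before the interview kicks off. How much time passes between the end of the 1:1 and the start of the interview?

205 minutes

The retro starts at 12:41 PM − 359 min = 6:42 AM.
The 1:1 ends at 6:42 AM + 154 min = 9:16 AM.
From 9:16 AM to 12:41 PM is 205 minutes.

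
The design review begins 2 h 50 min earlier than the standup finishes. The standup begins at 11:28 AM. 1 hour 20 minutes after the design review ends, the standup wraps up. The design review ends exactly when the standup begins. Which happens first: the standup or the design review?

the design review

The design review ends at 11:28 AM.
The standup ends at 11:28 AM + 80 min = 12:48 PM.
The design review starts at 12:48 PM − 170 min = 9:58 AM.
The standup starts at 11:28 AM and the design review starts at 9:58 AM, so the design review is first.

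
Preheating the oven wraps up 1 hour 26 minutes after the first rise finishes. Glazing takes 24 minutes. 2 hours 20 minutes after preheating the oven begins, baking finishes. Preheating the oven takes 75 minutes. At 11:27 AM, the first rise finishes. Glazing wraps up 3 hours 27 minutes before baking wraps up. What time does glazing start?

10:07 AM

Preheating the oven ends at 11:27 AM + 86 min = 12:53 PM.
Preheating the oven starts at 12:53 PM − 75 min = 11:38 AM.
Baking ends at 11:38 AM + 140 min = 1:58 PM.
Glazing ends at 1:58 PM − 207 min = 10:31 AM.
Glazing starts at 10:31 AM − 24 min = 10:07 AM.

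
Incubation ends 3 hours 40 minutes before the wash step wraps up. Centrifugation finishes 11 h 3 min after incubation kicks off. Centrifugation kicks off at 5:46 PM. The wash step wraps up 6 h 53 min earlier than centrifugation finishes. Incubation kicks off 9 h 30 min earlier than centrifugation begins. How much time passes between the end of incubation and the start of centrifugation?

Incubation starts at 5:46 PM − 570 min = 8:16 AM.
Centrifugation ends at 8:16 AM + 663 min = 7:19 PM.
The wash step ends at 7:19 PM − 413 min = 12:26 PM.
Incubation ends at 12:26 PM − 220 min = 8:46 AM.
From 8:46 AM to 5:46 PM is 9 hours.

9 hours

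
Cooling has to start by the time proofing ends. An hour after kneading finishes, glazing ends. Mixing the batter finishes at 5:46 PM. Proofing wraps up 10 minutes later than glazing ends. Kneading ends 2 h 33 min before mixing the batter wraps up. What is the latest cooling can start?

Kneading ends at 5:46 PM − 153 min = 3:13 PM.
Glazing ends at 3:13 PM + 60 min = 4:13 PM.
Proofing ends at 4:13 PM + 10 min = 4:23 PM.
Cooling is bounded by proofing, so the latest it can start is 4:23 PM.

4:23 PM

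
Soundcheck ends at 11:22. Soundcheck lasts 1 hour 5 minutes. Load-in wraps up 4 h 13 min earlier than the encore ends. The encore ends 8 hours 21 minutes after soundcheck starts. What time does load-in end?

14:25

Soundcheck starts at 11:22 − 65 min = 10:17.
The encore ends at 10:17 + 501 min = 18:38.
Load-in ends at 18:38 − 253 min = 14:25.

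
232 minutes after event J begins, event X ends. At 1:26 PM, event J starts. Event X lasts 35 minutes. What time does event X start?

4:43 PM

Event X ends at 1:26 PM + 232 min = 5:18 PM.
Event X starts at 5:18 PM − 35 min = 4:43 PM.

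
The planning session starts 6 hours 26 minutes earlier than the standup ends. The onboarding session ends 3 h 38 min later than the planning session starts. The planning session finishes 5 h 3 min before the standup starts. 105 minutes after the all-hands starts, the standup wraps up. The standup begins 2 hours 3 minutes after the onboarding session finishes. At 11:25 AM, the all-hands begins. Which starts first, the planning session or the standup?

the planning session

The standup ends at 11:25 AM + 105 min = 1:10 PM.
The planning session starts at 1:10 PM − 386 min = 6:44 AM.
The onboarding session ends at 6:44 AM + 218 min = 10:22 AM.
The standup starts at 10:22 AM + 123 min = 12:25 PM.
The planning session starts at 6:44 AM and the standup starts at 12:25 PM, so the planning session is first.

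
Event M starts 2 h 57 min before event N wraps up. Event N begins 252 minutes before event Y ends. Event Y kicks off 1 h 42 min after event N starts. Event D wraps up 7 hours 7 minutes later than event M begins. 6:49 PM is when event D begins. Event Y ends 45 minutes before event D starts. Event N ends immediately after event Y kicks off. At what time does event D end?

Event Y ends at 6:49 PM − 45 min = 6:04 PM.
Event N starts at 6:04 PM − 252 min = 1:52 PM.
Event Y starts at 1:52 PM + 102 min = 3:34 PM.
So event N ends at 3:34 PM.
Event M starts at 3:34 PM − 177 min = 12:37 PM.
Event D ends at 12:37 PM + 427 min = 7:44 PM.

7:44 PM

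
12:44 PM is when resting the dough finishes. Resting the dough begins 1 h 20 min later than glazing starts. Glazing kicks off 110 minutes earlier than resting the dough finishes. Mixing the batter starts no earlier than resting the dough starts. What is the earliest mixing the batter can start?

Glazing starts at 12:44 PM − 110 min = 10:54 AM.
Resting the dough starts at 10:54 AM + 80 min = 12:14 PM.
Mixing the batter is bounded by resting the dough, so the earliest it can start is 12:14 PM.

12:14 PM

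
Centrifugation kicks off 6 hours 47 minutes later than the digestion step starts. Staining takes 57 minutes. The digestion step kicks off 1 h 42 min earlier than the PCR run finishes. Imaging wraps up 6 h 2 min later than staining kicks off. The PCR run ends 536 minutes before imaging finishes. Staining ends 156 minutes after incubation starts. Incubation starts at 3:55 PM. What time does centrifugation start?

Staining ends at 3:55 PM + 156 min = 6:31 PM.
Staining starts at 6:31 PM − 57 min = 5:34 PM.
Imaging ends at 5:34 PM + 362 min = 11:36 PM.
The PCR run ends at 11:36 PM − 536 min = 2:40 PM.
The digestion step starts at 2:40 PM − 102 min = 12:58 PM.
Centrifugation starts at 12:58 PM + 407 min = 7:45 PM.

7:45 PM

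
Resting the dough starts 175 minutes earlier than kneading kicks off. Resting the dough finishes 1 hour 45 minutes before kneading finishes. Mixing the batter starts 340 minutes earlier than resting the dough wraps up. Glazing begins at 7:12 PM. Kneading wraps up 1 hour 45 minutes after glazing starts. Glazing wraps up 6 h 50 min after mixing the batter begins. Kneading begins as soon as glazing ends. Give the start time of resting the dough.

5:27 PM

Kneading ends at 7:12 PM + 105 min = 8:57 PM.
Resting the dough ends at 8:57 PM − 105 min = 7:12 PM.
Mixing the batter starts at 7:12 PM − 340 min = 1:32 PM.
Glazing ends at 1:32 PM + 410 min = 8:22 PM.
So kneading starts at 8:22 PM.
Resting the dough starts at 8:22 PM − 175 min = 5:27 PM.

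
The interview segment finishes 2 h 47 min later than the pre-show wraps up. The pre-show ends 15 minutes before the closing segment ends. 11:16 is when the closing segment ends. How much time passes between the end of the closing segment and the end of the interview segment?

The pre-show ends at 11:16 − 15 min = 11:01.
The interview segment ends at 11:01 + 167 min = 13:48.
From 11:16 to 13:48 is 2 h 32 min.

2 h 32 min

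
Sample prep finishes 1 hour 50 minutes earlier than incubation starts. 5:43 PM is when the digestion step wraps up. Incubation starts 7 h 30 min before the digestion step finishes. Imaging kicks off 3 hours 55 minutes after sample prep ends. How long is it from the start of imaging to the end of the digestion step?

Incubation starts at 5:43 PM − 450 min = 10:13 AM.
Sample prep ends at 10:13 AM − 110 min = 8:23 AM.
Imaging starts at 8:23 AM + 235 min = 12:18 PM.
From 12:18 PM to 5:43 PM is 325 minutes.

325 minutes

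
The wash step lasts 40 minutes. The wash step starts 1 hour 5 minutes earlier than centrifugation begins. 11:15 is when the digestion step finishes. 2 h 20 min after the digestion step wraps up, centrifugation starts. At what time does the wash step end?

Centrifugation starts at 11:15 + 140 min = 13:35.
The wash step starts at 13:35 − 65 min = 12:30.
The wash step ends at 12:30 + 40 min = 13:10.

13:10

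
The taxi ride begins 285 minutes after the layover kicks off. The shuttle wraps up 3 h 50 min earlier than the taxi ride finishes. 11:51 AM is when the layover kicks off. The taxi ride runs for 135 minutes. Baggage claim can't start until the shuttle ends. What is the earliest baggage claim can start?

The taxi ride starts at 11:51 AM + 285 min = 4:36 PM.
The taxi ride ends at 4:36 PM + 135 min = 6:51 PM.
The shuttle ends at 6:51 PM − 230 min = 3:01 PM.
Baggage claim is bounded by the shuttle, so the earliest it can start is 3:01 PM.

3:01 PM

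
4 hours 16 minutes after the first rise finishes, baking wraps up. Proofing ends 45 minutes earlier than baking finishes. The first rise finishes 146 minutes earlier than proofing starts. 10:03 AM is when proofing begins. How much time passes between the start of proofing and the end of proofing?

1 hour 5 minutes

The first rise ends at 10:03 AM − 146 min = 7:37 AM.
Baking ends at 7:37 AM + 256 min = 11:53 AM.
Proofing ends at 11:53 AM − 45 min = 11:08 AM.
From 10:03 AM to 11:08 AM is 1 hour 5 minutes.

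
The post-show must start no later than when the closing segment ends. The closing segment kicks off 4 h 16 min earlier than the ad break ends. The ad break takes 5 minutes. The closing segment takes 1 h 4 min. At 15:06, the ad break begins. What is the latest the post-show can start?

The ad break ends at 15:06 + 5 min = 15:11.
The closing segment starts at 15:11 − 256 min = 10:55.
The closing segment ends at 10:55 + 64 min = 11:59.
The post-show is bounded by the closing segment, so the latest it can start is 11:59.

11:59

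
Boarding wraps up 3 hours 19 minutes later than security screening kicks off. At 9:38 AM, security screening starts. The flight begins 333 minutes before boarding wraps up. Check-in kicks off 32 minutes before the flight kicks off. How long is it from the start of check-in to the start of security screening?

Boarding ends at 9:38 AM + 199 min = 12:57 PM.
The flight starts at 12:57 PM − 333 min = 7:24 AM.
Check-in starts at 7:24 AM − 32 min = 6:52 AM.
From 6:52 AM to 9:38 AM is 166 minutes.

166 minutes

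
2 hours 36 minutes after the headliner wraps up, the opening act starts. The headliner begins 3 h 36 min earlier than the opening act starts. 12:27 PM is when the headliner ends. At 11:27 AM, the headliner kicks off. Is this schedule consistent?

Yes

The opening act starts at 12:27 PM + 156 min = 3:03 PM.
The headliner starts at 3:03 PM − 216 min = 11:27 AM.
That matches the stated 11:27 AM, so the schedule is consistent.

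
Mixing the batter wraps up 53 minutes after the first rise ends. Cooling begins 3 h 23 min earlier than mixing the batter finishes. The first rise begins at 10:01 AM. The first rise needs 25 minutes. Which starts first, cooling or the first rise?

The first rise ends at 10:01 AM + 25 min = 10:26 AM.
Mixing the batter ends at 10:26 AM + 53 min = 11:19 AM.
Cooling starts at 11:19 AM − 203 min = 7:56 AM.
Cooling starts at 7:56 AM and the first rise starts at 10:01 AM, so cooling is first.

cooling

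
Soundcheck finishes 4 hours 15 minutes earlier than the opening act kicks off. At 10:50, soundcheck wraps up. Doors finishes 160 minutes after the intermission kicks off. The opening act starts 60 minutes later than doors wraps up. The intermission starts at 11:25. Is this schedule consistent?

Yes

Doors ends at 11:25 + 160 min = 14:05.
The opening act starts at 14:05 + 60 min = 15:05.
Soundcheck ends at 15:05 − 255 min = 10:50.
That matches the stated 10:50, so the schedule is consistent.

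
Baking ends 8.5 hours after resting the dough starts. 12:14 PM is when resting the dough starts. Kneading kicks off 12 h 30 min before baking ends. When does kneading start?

8:14 AM

Baking ends at 12:14 PM + 510 min = 8:44 PM.
Kneading starts at 8:44 PM − 750 min = 8:14 AM.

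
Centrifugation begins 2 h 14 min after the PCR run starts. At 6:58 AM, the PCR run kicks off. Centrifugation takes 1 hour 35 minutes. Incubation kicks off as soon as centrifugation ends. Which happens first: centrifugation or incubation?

centrifugation

Centrifugation starts at 6:58 AM + 134 min = 9:12 AM.
Centrifugation ends at 9:12 AM + 95 min = 10:47 AM.
So incubation starts at 10:47 AM.
Centrifugation starts at 9:12 AM and incubation starts at 10:47 AM, so centrifugation is first.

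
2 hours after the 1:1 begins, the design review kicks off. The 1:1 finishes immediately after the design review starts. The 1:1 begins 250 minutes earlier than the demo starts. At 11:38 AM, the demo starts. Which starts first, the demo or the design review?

The 1:1 starts at 11:38 AM − 250 min = 7:28 AM.
The design review starts at 7:28 AM + 120 min = 9:28 AM.
The demo starts at 11:38 AM and the design review starts at 9:28 AM, so the design review is first.

the design review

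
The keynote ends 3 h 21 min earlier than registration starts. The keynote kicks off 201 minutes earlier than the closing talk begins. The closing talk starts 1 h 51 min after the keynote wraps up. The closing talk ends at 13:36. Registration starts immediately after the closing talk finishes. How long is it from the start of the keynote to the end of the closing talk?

291 minutes

Registration starts at 13:36.
The keynote ends at 13:36 − 201 min = 10:15.
The closing talk starts at 10:15 + 111 min = 12:06.
The keynote starts at 12:06 − 201 min = 08:45.
From 08:45 to 13:36 is 291 minutes.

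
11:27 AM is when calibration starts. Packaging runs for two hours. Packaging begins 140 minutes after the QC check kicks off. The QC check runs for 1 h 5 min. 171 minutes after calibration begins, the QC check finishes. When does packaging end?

The QC check ends at 11:27 AM + 171 min = 2:18 PM.
The QC check starts at 2:18 PM − 65 min = 1:13 PM.
Packaging starts at 1:13 PM + 140 min = 3:33 PM.
Packaging ends at 3:33 PM + 120 min = 5:33 PM.

5:33 PM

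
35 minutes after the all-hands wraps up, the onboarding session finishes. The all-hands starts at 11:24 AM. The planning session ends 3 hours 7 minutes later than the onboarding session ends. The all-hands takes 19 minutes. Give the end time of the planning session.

3:25 PM

The all-hands ends at 11:24 AM + 19 min = 11:43 AM.
The onboarding session ends at 11:43 AM + 35 min = 12:18 PM.
The planning session ends at 12:18 PM + 187 min = 3:25 PM.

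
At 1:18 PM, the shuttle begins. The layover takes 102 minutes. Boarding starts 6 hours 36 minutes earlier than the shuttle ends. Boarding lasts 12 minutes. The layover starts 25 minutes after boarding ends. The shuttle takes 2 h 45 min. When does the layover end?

11:46 AM

The shuttle ends at 1:18 PM + 165 min = 4:03 PM.
Boarding starts at 4:03 PM − 396 min = 9:27 AM.
Boarding ends at 9:27 AM + 12 min = 9:39 AM.
The layover starts at 9:39 AM + 25 min = 10:04 AM.
The layover ends at 10:04 AM + 102 min = 11:46 AM.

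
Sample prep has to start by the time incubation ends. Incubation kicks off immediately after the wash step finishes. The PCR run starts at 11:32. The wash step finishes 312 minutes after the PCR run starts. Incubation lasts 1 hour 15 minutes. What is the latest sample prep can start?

The wash step ends at 11:32 + 312 min = 16:44.
So incubation starts at 16:44.
Incubation ends at 16:44 + 75 min = 17:59.
Sample prep is bounded by incubation, so the latest it can start is 17:59.

17:59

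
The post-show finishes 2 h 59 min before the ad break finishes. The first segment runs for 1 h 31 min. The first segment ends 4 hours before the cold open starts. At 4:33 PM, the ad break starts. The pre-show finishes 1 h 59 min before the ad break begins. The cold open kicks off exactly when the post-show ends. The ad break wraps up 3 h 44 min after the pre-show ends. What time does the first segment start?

The pre-show ends at 4:33 PM − 119 min = 2:34 PM.
The ad break ends at 2:34 PM + 224 min = 6:18 PM.
The post-show ends at 6:18 PM − 179 min = 3:19 PM.
So the cold open starts at 3:19 PM.
The first segment ends at 3:19 PM − 240 min = 11:19 AM.
The first segment starts at 11:19 AM − 91 min = 9:48 AM.

9:48 AM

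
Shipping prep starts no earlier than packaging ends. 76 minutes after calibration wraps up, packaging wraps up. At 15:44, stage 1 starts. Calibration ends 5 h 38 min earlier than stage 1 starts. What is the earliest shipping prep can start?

Calibration ends at 15:44 − 338 min = 10:06.
Packaging ends at 10:06 + 76 min = 11:22.
Shipping prep is bounded by packaging, so the earliest it can start is 11:22.

11:22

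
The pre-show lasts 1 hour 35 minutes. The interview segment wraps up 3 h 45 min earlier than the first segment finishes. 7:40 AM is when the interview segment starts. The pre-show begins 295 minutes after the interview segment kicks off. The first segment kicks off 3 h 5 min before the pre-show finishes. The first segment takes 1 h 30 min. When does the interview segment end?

8:50 AM

The pre-show starts at 7:40 AM + 295 min = 12:35 PM.
The pre-show ends at 12:35 PM + 95 min = 2:10 PM.
The first segment starts at 2:10 PM − 185 min = 11:05 AM.
The first segment ends at 11:05 AM + 90 min = 12:35 PM.
The interview segment ends at 12:35 PM − 225 min = 8:50 AM.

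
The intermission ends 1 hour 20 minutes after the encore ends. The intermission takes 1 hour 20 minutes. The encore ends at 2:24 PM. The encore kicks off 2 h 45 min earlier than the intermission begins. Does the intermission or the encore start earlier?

The intermission ends at 2:24 PM + 80 min = 3:44 PM.
The intermission starts at 3:44 PM − 80 min = 2:24 PM.
The encore starts at 2:24 PM − 165 min = 11:39 AM.
The intermission starts at 2:24 PM and the encore starts at 11:39 AM, so the encore is first.

the encore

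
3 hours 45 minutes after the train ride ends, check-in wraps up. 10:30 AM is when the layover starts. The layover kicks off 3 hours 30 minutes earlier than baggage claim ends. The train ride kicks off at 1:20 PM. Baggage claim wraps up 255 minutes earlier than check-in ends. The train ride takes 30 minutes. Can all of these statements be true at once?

No

The train ride ends at 1:20 PM + 30 min = 1:50 PM.
Check-in ends at 1:50 PM + 225 min = 5:35 PM.
Baggage claim ends at 5:35 PM − 255 min = 1:20 PM.
The layover starts at 1:20 PM − 210 min = 9:50 AM.
But the layover is also said to start at 10:30 AM — a 40-minute conflict.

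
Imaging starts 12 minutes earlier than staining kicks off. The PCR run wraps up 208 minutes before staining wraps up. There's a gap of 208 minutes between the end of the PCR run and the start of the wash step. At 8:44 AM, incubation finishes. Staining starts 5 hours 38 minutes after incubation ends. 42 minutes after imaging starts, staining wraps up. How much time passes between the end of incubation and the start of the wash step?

Staining starts at 8:44 AM + 338 min = 2:22 PM.
Imaging starts at 2:22 PM − 12 min = 2:10 PM.
Staining ends at 2:10 PM + 42 min = 2:52 PM.
The PCR run ends at 2:52 PM − 208 min = 11:24 AM.
The wash step starts at 11:24 AM + 208 min = 2:52 PM.
From 8:44 AM to 2:52 PM is 368 minutes.

368 minutes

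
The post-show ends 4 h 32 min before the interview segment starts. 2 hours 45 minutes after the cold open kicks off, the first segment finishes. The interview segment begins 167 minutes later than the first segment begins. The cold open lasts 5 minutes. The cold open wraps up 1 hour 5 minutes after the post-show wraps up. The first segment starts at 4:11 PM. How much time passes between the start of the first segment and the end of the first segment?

120 minutes

The interview segment starts at 4:11 PM + 167 min = 6:58 PM.
The post-show ends at 6:58 PM − 272 min = 2:26 PM.
The cold open ends at 2:26 PM + 65 min = 3:31 PM.
The cold open starts at 3:31 PM − 5 min = 3:26 PM.
The first segment ends at 3:26 PM + 165 min = 6:11 PM.
From 4:11 PM to 6:11 PM is 120 minutes.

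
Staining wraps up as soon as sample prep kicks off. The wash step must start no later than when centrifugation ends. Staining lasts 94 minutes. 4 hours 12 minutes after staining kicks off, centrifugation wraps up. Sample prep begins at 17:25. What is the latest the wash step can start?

Staining ends at 17:25.
Staining starts at 17:25 − 94 min = 15:51.
Centrifugation ends at 15:51 + 252 min = 20:03.
The wash step is bounded by centrifugation, so the latest it can start is 20:03.

20:03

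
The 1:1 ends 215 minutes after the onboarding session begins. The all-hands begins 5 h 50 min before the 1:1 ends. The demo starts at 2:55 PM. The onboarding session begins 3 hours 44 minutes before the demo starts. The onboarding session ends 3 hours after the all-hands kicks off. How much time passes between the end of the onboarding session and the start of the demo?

2 h 59 min

The onboarding session starts at 2:55 PM − 224 min = 11:11 AM.
The 1:1 ends at 11:11 AM + 215 min = 2:46 PM.
The all-hands starts at 2:46 PM − 350 min = 8:56 AM.
The onboarding session ends at 8:56 AM + 180 min = 11:56 AM.
From 11:56 AM to 2:55 PM is 2 h 59 min.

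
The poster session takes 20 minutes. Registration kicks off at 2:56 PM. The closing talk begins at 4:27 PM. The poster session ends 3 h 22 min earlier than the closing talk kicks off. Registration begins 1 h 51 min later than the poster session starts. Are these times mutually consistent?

The poster session ends at 4:27 PM − 202 min = 1:05 PM.
The poster session starts at 1:05 PM − 20 min = 12:45 PM.
Registration starts at 12:45 PM + 111 min = 2:36 PM.
But registration is also said to start at 2:56 PM — a 20-minute conflict.

No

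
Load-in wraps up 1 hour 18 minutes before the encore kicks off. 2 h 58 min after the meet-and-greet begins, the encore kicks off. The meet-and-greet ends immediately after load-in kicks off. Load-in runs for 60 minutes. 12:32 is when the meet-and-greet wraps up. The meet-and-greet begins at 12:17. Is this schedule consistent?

No

The encore starts at 12:17 + 178 min = 15:15.
Load-in ends at 15:15 − 78 min = 13:57.
Load-in starts at 13:57 − 60 min = 12:57.
So the meet-and-greet ends at 12:57.
But the meet-and-greet is also said to end at 12:32 — a 25-minute conflict.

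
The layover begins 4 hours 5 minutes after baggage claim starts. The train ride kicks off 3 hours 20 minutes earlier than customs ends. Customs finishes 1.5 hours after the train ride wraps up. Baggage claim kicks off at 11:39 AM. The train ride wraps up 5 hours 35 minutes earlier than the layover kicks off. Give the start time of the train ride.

8:19 AM

The layover starts at 11:39 AM + 245 min = 3:44 PM.
The train ride ends at 3:44 PM − 335 min = 10:09 AM.
Customs ends at 10:09 AM + 90 min = 11:39 AM.
The train ride starts at 11:39 AM − 200 min = 8:19 AM.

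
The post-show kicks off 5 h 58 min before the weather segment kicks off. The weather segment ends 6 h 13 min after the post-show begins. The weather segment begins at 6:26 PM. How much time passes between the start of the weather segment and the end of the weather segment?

15 minutes

The post-show starts at 6:26 PM − 358 min = 12:28 PM.
The weather segment ends at 12:28 PM + 373 min = 6:41 PM.
From 6:26 PM to 6:41 PM is 15 minutes.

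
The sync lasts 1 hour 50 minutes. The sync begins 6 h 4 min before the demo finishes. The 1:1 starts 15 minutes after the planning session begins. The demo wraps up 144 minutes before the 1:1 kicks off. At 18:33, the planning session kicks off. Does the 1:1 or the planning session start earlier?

the planning session

The 1:1 starts at 18:33 + 15 min = 18:48.
The 1:1 starts at 18:48 and the planning session starts at 18:33, so the planning session is first.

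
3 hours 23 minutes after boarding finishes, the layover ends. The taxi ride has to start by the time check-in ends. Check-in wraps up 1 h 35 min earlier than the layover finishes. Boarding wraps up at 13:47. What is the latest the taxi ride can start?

15:35

The layover ends at 13:47 + 203 min = 17:10.
Check-in ends at 17:10 − 95 min = 15:35.
The taxi ride is bounded by check-in, so the latest it can start is 15:35.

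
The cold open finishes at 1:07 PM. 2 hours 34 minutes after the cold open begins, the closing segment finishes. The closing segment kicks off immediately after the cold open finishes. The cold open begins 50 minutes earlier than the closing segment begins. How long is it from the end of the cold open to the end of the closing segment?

The closing segment starts at 1:07 PM.
The cold open starts at 1:07 PM − 50 min = 12:17 PM.
The closing segment ends at 12:17 PM + 154 min = 2:51 PM.
From 1:07 PM to 2:51 PM is 104 minutes.

104 minutes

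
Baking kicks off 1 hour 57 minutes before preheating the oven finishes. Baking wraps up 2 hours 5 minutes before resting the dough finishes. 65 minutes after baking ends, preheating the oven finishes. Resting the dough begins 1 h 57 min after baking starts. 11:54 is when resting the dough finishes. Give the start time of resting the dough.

Baking ends at 11:54 − 125 min = 09:49.
Preheating the oven ends at 09:49 + 65 min = 10:54.
Baking starts at 10:54 − 117 min = 08:57.
Resting the dough starts at 08:57 + 117 min = 10:54.

10:54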